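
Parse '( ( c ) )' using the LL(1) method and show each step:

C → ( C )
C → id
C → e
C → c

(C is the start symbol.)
LL(1) parsing maintains a stack (initially the start symbol over $) and the input. At each step: if the stack top is a terminal, match it against the current input token; if it is a non-terminal N, replace it with the RHS of M[N, lookahead] (the unique production whose predict set contains the lookahead).

Stack is shown with the top on the left.

Stack      Input        Action
------------------------------
C $        ( ( c ) ) $  output C → ( C )
( C ) $    ( ( c ) ) $  match '('
C ) $      ( c ) ) $    output C → ( C )
( C ) ) $  ( c ) ) $    match '('
C ) ) $    c ) ) $      output C → c
c ) ) $    c ) ) $      match 'c'
) ) $      ) ) $        match ')'
) $        ) $          match ')'
$          $            accept

The string is accepted.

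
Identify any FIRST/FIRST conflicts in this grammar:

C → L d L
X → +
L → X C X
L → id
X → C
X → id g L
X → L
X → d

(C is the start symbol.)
FIRST sets of the non-terminals at (or reachable through a nullable prefix from) the front of some alternative:
  FIRST(C) = { '+', 'd', 'id' }
  FIRST(L) = { '+', 'd', 'id' }
  FIRST(X) = { '+', 'd', 'id' }

Productions for X:
  X → +: FIRST = { '+' }
  X → C: FIRST = { '+', 'd', 'id' }
  X → id g L: FIRST = { 'id' }
  X → L: FIRST = { '+', 'd', 'id' }
  X → d: FIRST = { 'd' }
Productions for L:
  L → X C X: FIRST = { '+', 'd', 'id' }
  L → id: FIRST = { 'id' }
C has only one production, so no FIRST/FIRST conflict is possible there.

Conflict for X: X → + and X → C
  Overlap: { '+' }
Conflict for X: X → + and X → L
  Overlap: { '+' }
Conflict for X: X → C and X → id g L
  Overlap: { 'id' }
Conflict for X: X → C and X → L
  Overlap: { '+', 'd', 'id' }
Conflict for X: X → C and X → d
  Overlap: { 'd' }
Conflict for X: X → id g L and X → L
  Overlap: { 'id' }
Conflict for X: X → L and X → d
  Overlap: { 'd' }
Conflict for L: L → X C X and L → id
  Overlap: { 'id' }

Answer: Yes. X → '+' / X → C on { '+' }; X → '+' / X → L on { '+' }; X → C / X → id g L on { 'id' }; X → C / X → L on { '+', 'd', 'id' }; X → C / X → d on { 'd' }; X → id g L / X → L on { 'id' }; X → L / X → d on { 'd' }; L → X C X / L → id on { 'id' }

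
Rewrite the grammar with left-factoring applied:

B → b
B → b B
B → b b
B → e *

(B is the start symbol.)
Left-factoring transforms A → αβ₁ | αβ₂ into A → αA' and A' → β₁ | β₂
(α is the longest common prefix among the alternatives). Repeat until
no nonterminal has two alternatives with a common prefix.

Round 1: B has alternatives sharing prefix 'b'. Introduce B': B → b B'
  Add: B' → ε
  Add: B' → B
  Add: B' → b

No remaining common prefixes — done.

Resulting grammar:
B → b B'
B' → ε
B' → B
B' → b
B → e *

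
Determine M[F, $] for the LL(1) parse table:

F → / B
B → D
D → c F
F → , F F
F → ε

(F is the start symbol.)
F → ε

To find M[F, $], we find productions for F where $ is in the predict set (PREDICT(N → α) = (FIRST(α) \ {ε}) ∪ (FOLLOW(N) if α ⇒* ε)).

Relevant sets:
  FOLLOW(F) = { $, ',', '/' }

F → / B: PREDICT = { '/' }
F → , F F: PREDICT = { ',' }
F → ε: PREDICT = { $, ',', '/' }
  $ is in predict set, so this production goes in M[F, $]

M[F, $] = F → ε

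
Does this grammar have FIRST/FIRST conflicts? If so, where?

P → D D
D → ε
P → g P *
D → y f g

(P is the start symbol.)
No FIRST/FIRST conflicts.

A FIRST/FIRST conflict occurs when two productions N → α and N → β for the same non-terminal have FIRST(α) ∩ FIRST(β) ≠ ∅ (with ε ∈ FIRST of a nullable right-hand side, so two nullable alternatives also conflict).

FIRST sets of the non-terminals at (or reachable through a nullable prefix from) the front of some alternative:
  FIRST(D) = { 'y', ε }

Productions for P:
  P → D D: FIRST = { 'y', ε }
  P → g P *: FIRST = { 'g' }
Productions for D:
  D → ε: FIRST = { ε }
  D → y f g: FIRST = { 'y' }

All alternatives of each non-terminal have pairwise disjoint FIRST sets.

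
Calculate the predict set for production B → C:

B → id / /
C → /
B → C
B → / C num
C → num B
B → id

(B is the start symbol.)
{ '/', 'num' }

PREDICT(B → C) = (FIRST(RHS) \ {ε}) ∪ (FOLLOW(B) if ε ∈ FIRST(RHS), i.e. RHS ⇒* ε)
FIRST(C) = { '/', 'num' }
FIRST(C) = { '/', 'num' }
ε ∉ FIRST(C), so FOLLOW(B) is not added.
PREDICT(B → C) = { '/', 'num' }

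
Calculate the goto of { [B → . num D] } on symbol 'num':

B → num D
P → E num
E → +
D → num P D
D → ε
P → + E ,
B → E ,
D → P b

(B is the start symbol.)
{ [B → num . D], [D → . P b], [D → . num P D], [D → .], [E → . +], [P → . + E ,], [P → . E num] }

GOTO(I, 'num') = CLOSURE({ [A → αX.β] : [A → α.Xβ] ∈ I, X = 'num' })

Items with dot before 'num', with the dot advanced:
  [B → . num D] → [B → num . D]
Closure of the advanced items:
  [B → num . D] has the dot before D: add [D → . num P D], [D → .], [D → . P b]
  [D → . P b] has the dot before P: add [P → . E num], [P → . + E ,]
  [P → . E num] has the dot before E: add [E → . +]

GOTO = { [B → num . D], [D → . P b], [D → . num P D], [D → .], [E → . +], [P → . + E ,], [P → . E num] }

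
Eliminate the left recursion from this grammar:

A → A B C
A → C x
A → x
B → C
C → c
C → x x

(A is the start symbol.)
A is directly left-recursive. The standard transformation for
  A → A α₁ | ... | A α_m | β₁ | ... | β_n
is
  A  → β₁ A' | ... | β_n A'
  A' → α₁ A' | ... | α_m A' | ε

A → C x becomes A → C x A'
A → x becomes A → x A'
A → A B C becomes A' → B C A'
Add A' → ε

Productions for other non-terminals are unchanged:
  B → C
  C → c
  C → x x

Resulting grammar:
A → C x A'
A → x A'
A' → B C A'
A' → ε
B → C
C → c
C → x x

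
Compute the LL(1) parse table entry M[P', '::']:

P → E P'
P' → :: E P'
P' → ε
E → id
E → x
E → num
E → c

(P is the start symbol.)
P' → :: E P'

To find M[P', '::'], we find productions for P' where '::' is in the predict set (PREDICT(N → α) = (FIRST(α) \ {ε}) ∪ (FOLLOW(N) if α ⇒* ε)).

Relevant sets:
  FOLLOW(P') = { $ }

P' → :: E P': PREDICT = { '::' }
  '::' is in predict set, so this production goes in M[P', '::']
P' → ε: PREDICT = { $ }

M[P', '::'] = P' → :: E P'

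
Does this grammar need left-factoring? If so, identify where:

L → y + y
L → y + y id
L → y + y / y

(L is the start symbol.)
Yes, L has productions with common prefix 'y + y'

Left-factoring is needed when two productions for the same non-terminal
share a common prefix on the right-hand side.

Productions for L:
  L → y + y
  L → y + y id
  L → y + y / y

Found common prefix 'y + y' in productions for L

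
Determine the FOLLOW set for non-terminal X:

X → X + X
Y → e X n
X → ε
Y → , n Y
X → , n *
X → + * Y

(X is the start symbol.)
To compute FOLLOW(X), find every occurrence of X on a right-hand side N → α X β: add FIRST(β) \ {ε}, and if β is empty or nullable also add FOLLOW(N). Iterate to a fixed point.

X is the start symbol, so $ ∈ FOLLOW(X).
In X → X + X: X is followed by '+' X, add FIRST('+' X) \ {ε} = { '+' }
In X → X + X: X is at the end; this adds FOLLOW(X) to itself — nothing new
In Y → e X n: X is followed by n, add FIRST(n) \ {ε} = { 'n' }

Taking the union: FOLLOW(X) = { $, '+', 'n' }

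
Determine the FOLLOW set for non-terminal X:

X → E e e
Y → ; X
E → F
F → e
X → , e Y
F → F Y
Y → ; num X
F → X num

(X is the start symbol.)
{ $, ';', 'e', 'num' }

X is the start symbol, so $ ∈ FOLLOW(X).
In Y → ; X: X is at the end, add FOLLOW(Y)
In Y → ; num X: X is at the end, add FOLLOW(Y)
In F → X num: X is followed by num, add FIRST(num) \ {ε} = { 'num' }

The FOLLOW sets referred to above (computed the same way, to a fixed point):
  FOLLOW(Y) = { $, ';', 'e', 'num' }

Taking the union: FOLLOW(X) = { $, ';', 'e', 'num' }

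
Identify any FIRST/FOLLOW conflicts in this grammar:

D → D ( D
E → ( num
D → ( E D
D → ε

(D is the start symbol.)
Yes. D → D '(' D with FOLLOW(D) on { '(' }; D → '(' E D with FOLLOW(D) on { '(' }

A FIRST/FOLLOW conflict occurs when a non-terminal N has a nullable alternative N → β (β ⇒* ε) and another alternative N → α with FIRST(α) ∩ FOLLOW(N) ≠ ∅: on such a lookahead the parser cannot decide between expanding α and letting N vanish via β.

Nullable non-terminals: D.
FIRST sets used below: FIRST(D) = { '(', ε }

D: nullable alternative(s) D → ε; FOLLOW(D) = { $, '(' }
  D → D ( D: FIRST \ {ε} = { '(' } — overlaps FOLLOW(D) on { '(' }: CONFLICT
  D → ( E D: FIRST \ {ε} = { '(' } — overlaps FOLLOW(D) on { '(' }: CONFLICT
  D → ε: FIRST \ {ε} = { } — this is the only nullable alternative, skip

E has no nullable alternative, so no FIRST/FOLLOW check is needed there.

So the grammar has 2 FIRST/FOLLOW conflicts (marked CONFLICT above).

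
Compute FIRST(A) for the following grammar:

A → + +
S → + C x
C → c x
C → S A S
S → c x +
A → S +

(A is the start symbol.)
FIRST sets of the other non-terminals involved (by the same procedure, iterated to a fixed point):
  FIRST(S) = { '+', 'c' }

From A → + +:
  - '+' is a terminal: add '+' and stop
From A → S +:
  - S is a non-terminal: add FIRST(S) \ {ε} = { '+', 'c' }
    S is not nullable, so stop

Collecting: FIRST(A) = { '+', 'c' }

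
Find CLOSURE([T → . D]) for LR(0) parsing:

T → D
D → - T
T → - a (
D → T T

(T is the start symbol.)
Start with: [T → . D]
  [T → . D] has the dot before D: add [D → . - T], [D → . T T]
  [D → . T T] has the dot before T: add [T → . - a (]
No further items can be added.

CLOSURE = { [D → . - T], [D → . T T], [T → . - a (], [T → . D] }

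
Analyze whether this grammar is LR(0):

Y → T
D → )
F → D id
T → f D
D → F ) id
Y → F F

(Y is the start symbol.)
A grammar is LR(0) if no state in the canonical LR(0) collection has:
  - both a shift item (dot before a terminal) and a complete item (shift-reduce conflict), or
  - two or more complete items (reduce-reduce conflict; the accept item [Y' → Y .] counts as a complete item here).

Augment with Y' → Y and build the canonical LR(0) collection (I0 = CLOSURE({[Y' → . Y]}), then GOTO on every symbol after a dot until no new states appear). It has 14 states:
  I0: { [D → . )], [D → . F ) id], [F → . D id], [T → . f D], [Y → . F F], [Y → . T], [Y' → . Y] }  — shift
  I1: { [D → ) .] }  — reduce
  I2: { [F → D . id] }  — shift
  I3: { [D → . )], [D → . F ) id], [D → F . ) id], [F → . D id], [Y → F . F] }  — shift
  I4: { [Y → T .] }  — reduce
  I5: { [Y' → Y .] }  — accept
  I6: { [D → . )], [D → . F ) id], [F → . D id], [T → f . D] }  — shift
  I7: { [F → D . id], [T → f D .] }  — shift, reduce
  I8: { [D → F . ) id] }  — shift
  I9: { [D → F ) . id] }  — shift
  I10: { [D → F ) id .] }  — reduce
  I11: { [F → D id .] }  — reduce
  I12: { [D → ) .], [D → F ) . id] }  — shift, reduce
  I13: { [D → F . ) id], [Y → F F .] }  — shift, reduce

Conflict in state I7:
  Shift-reduce conflict between [T → f D .] and [F → D . id]
So the grammar is NOT LR(0).

Answer: No. Shift-reduce conflict between [T → f D .] and [F → D . id]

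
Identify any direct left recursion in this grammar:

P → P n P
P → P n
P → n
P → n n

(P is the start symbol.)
P → P n P: LEFT RECURSIVE (starts with P)
P → P n: LEFT RECURSIVE (starts with P)
P → n: starts with n
P → n n: starts with n

The grammar has direct left recursion on: P.

Answer: Yes, P is left-recursive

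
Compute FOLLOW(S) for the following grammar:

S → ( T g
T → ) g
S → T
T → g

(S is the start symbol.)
S is the start symbol, so $ ∈ FOLLOW(S).
S does not occur on any right-hand side.

Taking the union: FOLLOW(S) = { $ }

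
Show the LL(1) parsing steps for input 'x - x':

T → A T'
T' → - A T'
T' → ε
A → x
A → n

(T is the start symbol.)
Stack is shown with the top on the left.

Stack     Input    Action
-------------------------
T $       x - x $  output T → A T'
A T' $    x - x $  output A → x
x T' $    x - x $  match 'x'
T' $      - x $    output T' → - A T'
- A T' $  - x $    match '-'
A T' $    x $      output A → x
x T' $    x $      match 'x'
T' $      $        output T' → ε
$         $        accept

The string is accepted.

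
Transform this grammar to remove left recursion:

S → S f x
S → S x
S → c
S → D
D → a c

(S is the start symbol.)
S is directly left-recursive. The standard transformation for
  A → A α₁ | ... | A α_m | β₁ | ... | β_n
is
  A  → β₁ A' | ... | β_n A'
  A' → α₁ A' | ... | α_m A' | ε

S → c becomes S → c S'
S → D becomes S → D S'
S → S f x becomes S' → f x S'
S → S x becomes S' → x S'
Add S' → ε

Productions for other non-terminals are unchanged:
  D → a c

Resulting grammar:
S → c S'
S → D S'
S' → f x S'
S' → x S'
S' → ε
D → a c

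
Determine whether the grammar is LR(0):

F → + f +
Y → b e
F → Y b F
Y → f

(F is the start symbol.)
Augment with F' → F and build the canonical LR(0) collection (I0 = CLOSURE({[F' → . F]}), then GOTO on every symbol after a dot until no new states appear). It has 11 states:
  I0: { [F → . + f +], [F → . Y b F], [F' → . F], [Y → . b e], [Y → . f] }  — shift
  I1: { [F → + . f +] }  — shift
  I2: { [F' → F .] }  — accept
  I3: { [F → Y . b F] }  — shift
  I4: { [Y → b . e] }  — shift
  I5: { [Y → f .] }  — reduce
  I6: { [Y → b e .] }  — reduce
  I7: { [F → . + f +], [F → . Y b F], [F → Y b . F], [Y → . b e], [Y → . f] }  — shift
  I8: { [F → Y b F .] }  — reduce
  I9: { [F → + f . +] }  — shift
  I10: { [F → + f + .] }  — reduce

Every state is either a pure shift/goto state or contains exactly one complete item and nothing to shift — no conflicts. The grammar is LR(0).

Answer: Yes, the grammar is LR(0)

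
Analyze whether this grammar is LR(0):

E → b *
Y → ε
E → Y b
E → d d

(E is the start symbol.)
Augment with E' → E and build the canonical LR(0) collection (I0 = CLOSURE({[E' → . E]}), then GOTO on every symbol after a dot until no new states appear). It has 8 states:
  I0: { [E → . Y b], [E → . b *], [E → . d d], [E' → . E], [Y → .] }  — shift, reduce
  I1: { [E' → E .] }  — accept
  I2: { [E → Y . b] }  — shift
  I3: { [E → b . *] }  — shift
  I4: { [E → d . d] }  — shift
  I5: { [E → d d .] }  — reduce
  I6: { [E → b * .] }  — reduce
  I7: { [E → Y b .] }  — reduce

Conflict in state I0:
  Shift-reduce conflict between [Y → .] and [E → . b *]
So the grammar is NOT LR(0).

Answer: No. Shift-reduce conflict between [Y → .] and [E → . b *]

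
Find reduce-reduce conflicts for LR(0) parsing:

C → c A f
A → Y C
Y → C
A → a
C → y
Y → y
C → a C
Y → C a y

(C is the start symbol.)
A reduce-reduce conflict occurs when an LR(0) state has two complete items [A → α .] and [B → β .] — both call for a reduction, and with no lookahead the parser cannot choose between them.

Augment with C' → C and build the canonical LR(0) collection (I0 = CLOSURE({[C' → . C]}), then GOTO on every symbol after a dot until no new states appear). It has 15 states:
  I0: { [C → . a C], [C → . c A f], [C → . y], [C' → . C] }  — shift
  I1: { [C' → C .] }  — accept
  I2: { [C → . a C], [C → . c A f], [C → . y], [C → a . C] }  — shift
  I3: { [A → . Y C], [A → . a], [C → . a C], [C → . c A f], [C → . y], [C → c . A f], [Y → . C a y], [Y → . C], [Y → . y] }  — shift
  I4: { [C → y .] }  — reduce
  I5: { [C → c A . f] }  — shift
  I6: { [Y → C . a y], [Y → C .] }  — shift, reduce
  I7: { [A → Y . C], [C → . a C], [C → . c A f], [C → . y] }  — shift
  I8: { [A → a .], [C → . a C], [C → . c A f], [C → . y], [C → a . C] }  — shift, reduce
  I9: { [C → y .], [Y → y .] }  — 2 reduces
  I10: { [C → a C .] }  — reduce
  I11: { [A → Y C .] }  — reduce
  I12: { [Y → C a . y] }  — shift
  I13: { [Y → C a y .] }  — reduce
  I14: { [C → c A f .] }  — reduce

I9 contains complete items [C → y .], [Y → y .] — reduce-reduce conflict.

Answer: Yes — I9: [C → y .] vs [Y → y .]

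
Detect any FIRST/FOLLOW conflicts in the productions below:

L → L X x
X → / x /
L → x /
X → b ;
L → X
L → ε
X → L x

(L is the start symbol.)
Yes. L → L X x with FOLLOW(L) on { '/', 'b', 'x' }; L → x '/' with FOLLOW(L) on { 'x' }; L → X with FOLLOW(L) on { '/', 'b', 'x' }

Nullable non-terminals: L.
FIRST sets used below: FIRST(L) = { '/', 'b', 'x', ε }, FIRST(X) = { '/', 'b', 'x' }

L: nullable alternative(s) L → ε; FOLLOW(L) = { $, '/', 'b', 'x' }
  L → L X x: FIRST \ {ε} = { '/', 'b', 'x' } — overlaps FOLLOW(L) on { '/', 'b', 'x' }: CONFLICT
  L → x /: FIRST \ {ε} = { 'x' } — overlaps FOLLOW(L) on { 'x' }: CONFLICT
  L → X: FIRST \ {ε} = { '/', 'b', 'x' } — overlaps FOLLOW(L) on { '/', 'b', 'x' }: CONFLICT
  L → ε: FIRST \ {ε} = { } — this is the only nullable alternative, skip

X has no nullable alternative, so no FIRST/FOLLOW check is needed there.

So the grammar has 3 FIRST/FOLLOW conflicts (marked CONFLICT above).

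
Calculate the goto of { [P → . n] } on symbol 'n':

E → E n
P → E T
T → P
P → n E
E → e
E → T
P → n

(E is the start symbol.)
GOTO(I, 'n') = CLOSURE({ [A → αX.β] : [A → α.Xβ] ∈ I, X = 'n' })

Items with dot before 'n', with the dot advanced:
  [P → . n] → [P → n .]
Closure adds nothing (no advanced item has the dot before a non-terminal).

GOTO = { [P → n .] }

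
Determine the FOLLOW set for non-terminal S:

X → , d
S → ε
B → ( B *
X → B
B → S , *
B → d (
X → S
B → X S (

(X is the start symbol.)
In B → S , *: S is followed by ',' '*', add FIRST(',' '*') \ {ε} = { ',' }
In X → S: S is at the end, add FOLLOW(X)
In B → X S (: S is followed by '(', add FIRST('(') \ {ε} = { '(' }

The FOLLOW sets referred to above (computed the same way, to a fixed point):
  FOLLOW(X) = { $, '(' }

Taking the union: FOLLOW(S) = { $, '(', ',' }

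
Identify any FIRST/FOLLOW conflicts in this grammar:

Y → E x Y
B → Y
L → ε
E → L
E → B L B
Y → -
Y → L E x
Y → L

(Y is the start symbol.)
A FIRST/FOLLOW conflict occurs when a non-terminal N has a nullable alternative N → β (β ⇒* ε) and another alternative N → α with FIRST(α) ∩ FOLLOW(N) ≠ ∅: on such a lookahead the parser cannot decide between expanding α and letting N vanish via β.

Nullable non-terminals: B, E, L, Y.
FIRST sets used below: FIRST(L) = { ε }, FIRST(B) = { '-', 'x', ε }, FIRST(E) = { '-', 'x', ε }
B has a nullable alternative but only one production, so nothing to check.

E: nullable alternative(s) E → L, E → B L B; FOLLOW(E) = { 'x' }
  E → L: FIRST \ {ε} = { } — disjoint from FOLLOW(E)
  E → B L B: FIRST \ {ε} = { '-', 'x' } — overlaps FOLLOW(E) on { 'x' }: CONFLICT
L has a nullable alternative but only one production, so nothing to check.

Y: nullable alternative(s) Y → L; FOLLOW(Y) = { $, '-', 'x' }
  Y → E x Y: FIRST \ {ε} = { '-', 'x' } — overlaps FOLLOW(Y) on { '-', 'x' }: CONFLICT
  Y → -: FIRST \ {ε} = { '-' } — overlaps FOLLOW(Y) on { '-' }: CONFLICT
  Y → L E x: FIRST \ {ε} = { '-', 'x' } — overlaps FOLLOW(Y) on { '-', 'x' }: CONFLICT
  Y → L: FIRST \ {ε} = { } — this is the only nullable alternative, skip

So the grammar has 4 FIRST/FOLLOW conflicts (marked CONFLICT above).

Answer: Yes. Y → E x Y with FOLLOW(Y) on { '-', 'x' }; Y → '-' with FOLLOW(Y) on { '-' }; Y → L E x with FOLLOW(Y) on { '-', 'x' }; E → B L B with FOLLOW(E) on { 'x' }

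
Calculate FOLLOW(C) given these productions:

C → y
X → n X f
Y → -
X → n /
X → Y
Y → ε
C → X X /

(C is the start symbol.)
C is the start symbol, so $ ∈ FOLLOW(C).
C does not occur on any right-hand side.

Taking the union: FOLLOW(C) = { $ }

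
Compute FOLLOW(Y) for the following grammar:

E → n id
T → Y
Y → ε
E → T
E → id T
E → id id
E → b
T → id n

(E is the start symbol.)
To compute FOLLOW(Y), find every occurrence of Y on a right-hand side N → α Y β: add FIRST(β) \ {ε}, and if β is empty or nullable also add FOLLOW(N). Iterate to a fixed point.

In T → Y: Y is at the end, add FOLLOW(T)

The FOLLOW sets referred to above (computed the same way, to a fixed point):
  FOLLOW(T) = { $ }

Taking the union: FOLLOW(Y) = { $ }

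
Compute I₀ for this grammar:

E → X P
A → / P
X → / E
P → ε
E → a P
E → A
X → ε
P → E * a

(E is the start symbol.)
First, augment the grammar with E' → E
I₀ = CLOSURE({ [E' → . E] }):
  [E' → . E] has the dot before E: add [E → . X P], [E → . a P], [E → . A]
  [E → . X P] has the dot before X: add [X → . / E], [X → .]
  [E → . A] has the dot before A: add [A → . / P]
No further items can be added.

I₀ = { [A → . / P], [E → . A], [E → . X P], [E → . a P], [E' → . E], [X → . / E], [X → .] }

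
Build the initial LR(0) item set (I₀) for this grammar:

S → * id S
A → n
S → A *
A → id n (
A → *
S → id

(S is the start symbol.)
{ [A → . *], [A → . id n (], [A → . n], [S → . * id S], [S → . A *], [S → . id], [S' → . S] }

First, augment the grammar with S' → S
I₀ = CLOSURE({ [S' → . S] }):
  [S' → . S] has the dot before S: add [S → . * id S], [S → . A *], [S → . id]
  [S → . A *] has the dot before A: add [A → . n], [A → . id n (], [A → . *]
No further items can be added.

I₀ = { [A → . *], [A → . id n (], [A → . n], [S → . * id S], [S → . A *], [S → . id], [S' → . S] }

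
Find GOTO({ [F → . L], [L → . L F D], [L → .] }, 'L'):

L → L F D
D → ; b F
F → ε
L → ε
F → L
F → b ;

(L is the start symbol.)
GOTO(I, 'L') = CLOSURE({ [A → αX.β] : [A → α.Xβ] ∈ I, X = 'L' })

Items with dot before 'L', with the dot advanced:
  [F → . L] → [F → L .]
  [L → . L F D] → [L → L . F D]
Closure of the advanced items:
  [L → L . F D] has the dot before F: add [F → .], [F → . L], [F → . b ;]
  [F → . L] has the dot before L: add [L → . L F D], [L → .]

GOTO = { [F → . L], [F → . b ;], [F → .], [F → L .], [L → . L F D], [L → .], [L → L . F D] }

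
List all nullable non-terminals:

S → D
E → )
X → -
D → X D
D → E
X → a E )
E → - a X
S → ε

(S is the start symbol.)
A non-terminal is nullable if it can derive ε (the empty string): either it has an ε-production, or it has a production whose right-hand side consists entirely of nullable non-terminals.

ε-productions: S → ε
So S is immediately nullable.
No further non-terminal can be added: every production for the remaining non-terminals contains a terminal or a non-nullable non-terminal.
Nullable = { 'S' }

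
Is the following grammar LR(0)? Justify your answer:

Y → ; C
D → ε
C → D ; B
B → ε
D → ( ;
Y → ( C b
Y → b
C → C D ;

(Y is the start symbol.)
Augment with Y' → Y and build the canonical LR(0) collection (I0 = CLOSURE({[Y' → . Y]}), then GOTO on every symbol after a dot until no new states appear). It has 15 states:
  I0: { [Y → . ( C b], [Y → . ; C], [Y → . b], [Y' → . Y] }  — shift
  I1: { [C → . C D ;], [C → . D ; B], [D → . ( ;], [D → .], [Y → ( . C b] }  — shift, reduce
  I2: { [C → . C D ;], [C → . D ; B], [D → . ( ;], [D → .], [Y → ; . C] }  — shift, reduce
  I3: { [Y' → Y .] }  — accept
  I4: { [Y → b .] }  — reduce
  I5: { [D → ( . ;] }  — shift
  I6: { [C → C . D ;], [D → . ( ;], [D → .], [Y → ; C .] }  — shift, 2 reduces
  I7: { [C → D . ; B] }  — shift
  I8: { [B → .], [C → D ; . B] }  — reduce
  I9: { [C → D ; B .] }  — reduce
  I10: { [C → C D . ;] }  — shift
  I11: { [C → C D ; .] }  — reduce
  I12: { [D → ( ; .] }  — reduce
  I13: { [C → C . D ;], [D → . ( ;], [D → .], [Y → ( C . b] }  — shift, reduce
  I14: { [Y → ( C b .] }  — reduce

Conflict in state I1:
  Shift-reduce conflict between [D → .] and [D → . ( ;]
So the grammar is NOT LR(0).

Answer: No. Shift-reduce conflict between [D → .] and [D → . ( ;]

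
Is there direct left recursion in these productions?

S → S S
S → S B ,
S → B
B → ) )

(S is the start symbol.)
S → S S: LEFT RECURSIVE (starts with S)
S → S B ,: LEFT RECURSIVE (starts with S)
S → B: starts with B
B → ) ): starts with ')'

The grammar has direct left recursion on: S.

Answer: Yes, S is left-recursive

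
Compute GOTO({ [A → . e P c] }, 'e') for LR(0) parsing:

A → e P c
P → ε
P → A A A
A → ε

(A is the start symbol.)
{ [A → . e P c], [A → .], [A → e . P c], [P → . A A A], [P → .] }

GOTO(I, 'e') = CLOSURE({ [A → αX.β] : [A → α.Xβ] ∈ I, X = 'e' })

Items with dot before 'e', with the dot advanced:
  [A → . e P c] → [A → e . P c]
Closure of the advanced items:
  [A → e . P c] has the dot before P: add [P → .], [P → . A A A]
  [P → . A A A] has the dot before A: add [A → . e P c], [A → .]

GOTO = { [A → . e P c], [A → .], [A → e . P c], [P → . A A A], [P → .] }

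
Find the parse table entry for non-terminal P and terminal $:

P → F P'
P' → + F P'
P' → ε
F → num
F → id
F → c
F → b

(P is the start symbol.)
To find M[P, $], we find productions for P where $ is in the predict set (PREDICT(N → α) = (FIRST(α) \ {ε}) ∪ (FOLLOW(N) if α ⇒* ε)).

Relevant sets:
  FIRST(F) = { 'b', 'c', 'id', 'num' }

P → F P': PREDICT = { 'b', 'c', 'id', 'num' }

M[P, $] is empty (no production applies)

Answer: Empty (error entry)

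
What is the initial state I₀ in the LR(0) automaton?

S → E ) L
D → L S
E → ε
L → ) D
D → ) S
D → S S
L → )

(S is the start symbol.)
{ [E → .], [S → . E ) L], [S' → . S] }

First, augment the grammar with S' → S
I₀ = CLOSURE({ [S' → . S] }):
  [S' → . S] has the dot before S: add [S → . E ) L]
  [S → . E ) L] has the dot before E: add [E → .]
No further items can be added.

I₀ = { [E → .], [S → . E ) L], [S' → . S] }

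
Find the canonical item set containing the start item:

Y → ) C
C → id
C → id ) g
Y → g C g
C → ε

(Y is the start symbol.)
{ [Y → . ) C], [Y → . g C g], [Y' → . Y] }

First, augment the grammar with Y' → Y
I₀ = CLOSURE({ [Y' → . Y] }):
  [Y' → . Y] has the dot before Y: add [Y → . ) C], [Y → . g C g]
No further items can be added.

I₀ = { [Y → . ) C], [Y → . g C g], [Y' → . Y] }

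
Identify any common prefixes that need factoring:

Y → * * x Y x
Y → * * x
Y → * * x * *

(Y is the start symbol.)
Yes, Y has productions with common prefix '* * x'

Left-factoring is needed when two productions for the same non-terminal
share a common prefix on the right-hand side.

Productions for Y:
  Y → * * x Y x
  Y → * * x
  Y → * * x * *

Found common prefix '* * x' in productions for Y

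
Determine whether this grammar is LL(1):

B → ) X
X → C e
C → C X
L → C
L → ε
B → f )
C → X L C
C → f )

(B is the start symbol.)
A grammar is LL(1) if for each non-terminal N with multiple productions, the predict sets of those productions are pairwise disjoint, where PREDICT(N → α) = (FIRST(α) \ {ε}) ∪ (FOLLOW(N) if α ⇒* ε).

Relevant sets:
  FIRST(C) = { 'f' }
  FIRST(X) = { 'f' }
  FOLLOW(L) = { 'f' }

For B:
  PREDICT(B → ')' X) = { ')' }
  PREDICT(B → f ')') = { 'f' }
For C:
  PREDICT(C → C X) = { 'f' }
  PREDICT(C → X L C) = { 'f' }
  PREDICT(C → f ')') = { 'f' }
For L:
  PREDICT(L → C) = { 'f' }
  PREDICT(L → ε) = { 'f' }
X has a single production, so nothing to check there.

Conflict found: Predict set conflict for C: { 'f' }
The grammar is NOT LL(1).

Answer: No. Predict set conflict for C: { 'f' }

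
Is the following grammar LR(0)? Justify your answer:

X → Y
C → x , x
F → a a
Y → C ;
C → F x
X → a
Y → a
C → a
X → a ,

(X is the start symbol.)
No. Shift-reduce conflict between [C → a .] and [F → a . a]

Augment with X' → X and build the canonical LR(0) collection (I0 = CLOSURE({[X' → . X]}), then GOTO on every symbol after a dot until no new states appear). It has 13 states:
  I0: { [C → . F x], [C → . a], [C → . x , x], [F → . a a], [X → . Y], [X → . a ,], [X → . a], [X' → . X], [Y → . C ;], [Y → . a] }  — shift
  I1: { [Y → C . ;] }  — shift
  I2: { [C → F . x] }  — shift
  I3: { [X' → X .] }  — accept
  I4: { [X → Y .] }  — reduce
  I5: { [C → a .], [F → a . a], [X → a . ,], [X → a .], [Y → a .] }  — shift, 3 reduces
  I6: { [C → x . , x] }  — shift
  I7: { [C → x , . x] }  — shift
  I8: { [C → x , x .] }  — reduce
  I9: { [X → a , .] }  — reduce
  I10: { [F → a a .] }  — reduce
  I11: { [C → F x .] }  — reduce
  I12: { [Y → C ; .] }  — reduce

Conflict in state I5:
  Shift-reduce conflict between [C → a .] and [F → a . a]
So the grammar is NOT LR(0).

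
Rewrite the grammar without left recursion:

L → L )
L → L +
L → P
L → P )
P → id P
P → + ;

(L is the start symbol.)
L → P L'
L → P ) L'
L' → ) L'
L' → + L'
L' → ε
P → id P
P → + ;

L is directly left-recursive. The standard transformation for
  A → A α₁ | ... | A α_m | β₁ | ... | β_n
is
  A  → β₁ A' | ... | β_n A'
  A' → α₁ A' | ... | α_m A' | ε

L → P becomes L → P L'
L → P ) becomes L → P ) L'
L → L ) becomes L' → ) L'
L → L + becomes L' → + L'
Add L' → ε

Productions for other non-terminals are unchanged:
  P → id P
  P → + ;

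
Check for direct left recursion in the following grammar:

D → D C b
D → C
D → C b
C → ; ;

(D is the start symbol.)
Yes, D is left-recursive

D → D C b: LEFT RECURSIVE (starts with D)
D → C: starts with C
D → C b: starts with C
C → ; ;: starts with ';'

The grammar has direct left recursion on: D.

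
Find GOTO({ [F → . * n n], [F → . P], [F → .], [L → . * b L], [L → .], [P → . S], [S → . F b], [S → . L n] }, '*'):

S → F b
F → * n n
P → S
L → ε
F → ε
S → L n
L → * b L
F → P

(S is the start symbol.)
GOTO(I, '*') = CLOSURE({ [A → αX.β] : [A → α.Xβ] ∈ I, X = '*' })

Items with dot before '*', with the dot advanced:
  [F → . * n n] → [F → * . n n]
  [L → . * b L] → [L → * . b L]
Closure adds nothing (no advanced item has the dot before a non-terminal).

GOTO = { [F → * . n n], [L → * . b L] }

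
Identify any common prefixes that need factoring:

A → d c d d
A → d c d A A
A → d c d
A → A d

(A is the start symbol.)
Yes, A has productions with common prefix 'd c d'

Left-factoring is needed when two productions for the same non-terminal
share a common prefix on the right-hand side.

Productions for A:
  A → d c d d
  A → d c d A A
  A → d c d
  A → A d

Found common prefix 'd c d' in productions for A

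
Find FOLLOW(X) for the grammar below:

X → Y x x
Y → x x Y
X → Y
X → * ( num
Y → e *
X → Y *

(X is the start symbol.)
{ $ }

To compute FOLLOW(X), find every occurrence of X on a right-hand side N → α X β: add FIRST(β) \ {ε}, and if β is empty or nullable also add FOLLOW(N). Iterate to a fixed point.

X is the start symbol, so $ ∈ FOLLOW(X).
X does not occur on any right-hand side.

Taking the union: FOLLOW(X) = { $ }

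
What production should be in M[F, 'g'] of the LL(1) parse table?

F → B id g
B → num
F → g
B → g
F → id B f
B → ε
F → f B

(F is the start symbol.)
F → B id g, F → g

To find M[F, 'g'], we find productions for F where 'g' is in the predict set (PREDICT(N → α) = (FIRST(α) \ {ε}) ∪ (FOLLOW(N) if α ⇒* ε)).

Relevant sets:
  FIRST(B) = { 'g', 'num', ε }

F → B id g: PREDICT = { 'g', 'id', 'num' }
  'g' is in predict set, so this production goes in M[F, 'g']
F → g: PREDICT = { 'g' }
  'g' is in predict set, so this production goes in M[F, 'g']
F → id B f: PREDICT = { 'id' }
F → f B: PREDICT = { 'f' }

M[F, 'g'] = F → B id g, F → g  (a multiply-defined cell — the grammar is not LL(1))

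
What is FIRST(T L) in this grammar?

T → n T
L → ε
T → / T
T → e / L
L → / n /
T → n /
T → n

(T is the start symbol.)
FIRST sets of the non-terminals involved (from the grammar, by fixed-point iteration):
  FIRST(T) = { '/', 'e', 'n' }

To compute FIRST(T L), process the symbols left to right:
Symbol T is a non-terminal. Add FIRST(T) \ {ε} = { '/', 'e', 'n' }
T is not nullable (ε ∉ FIRST(T)), so stop here.
FIRST(T L) = { '/', 'e', 'n' }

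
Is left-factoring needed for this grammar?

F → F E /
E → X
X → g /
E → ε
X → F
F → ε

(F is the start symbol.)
No, left-factoring is not needed

Left-factoring is needed when two productions for the same non-terminal
share a common prefix on the right-hand side.

Productions for F:
  F → F E /
  F → ε
Productions for E:
  E → X
  E → ε
Productions for X:
  X → g /
  X → F

No common prefixes found.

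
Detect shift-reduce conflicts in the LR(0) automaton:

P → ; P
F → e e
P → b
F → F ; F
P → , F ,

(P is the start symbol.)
Yes — I11: [F → F ; F .] vs [F → F . ; F]

A shift-reduce conflict occurs when an LR(0) state has both:
  - a complete (reduce) item [A → α .] (dot at the end), and
  - a shift item [B → β . c γ] (dot before a terminal).

Augment with P' → P and build the canonical LR(0) collection (I0 = CLOSURE({[P' → . P]}), then GOTO on every symbol after a dot until no new states appear). It has 12 states:
  I0: { [P → . , F ,], [P → . ; P], [P → . b], [P' → . P] }  — shift
  I1: { [F → . F ; F], [F → . e e], [P → , . F ,] }  — shift
  I2: { [P → . , F ,], [P → . ; P], [P → . b], [P → ; . P] }  — shift
  I3: { [P' → P .] }  — accept
  I4: { [P → b .] }  — reduce
  I5: { [P → ; P .] }  — reduce
  I6: { [F → F . ; F], [P → , F . ,] }  — shift
  I7: { [F → e . e] }  — shift
  I8: { [F → e e .] }  — reduce
  I9: { [P → , F , .] }  — reduce
  I10: { [F → . F ; F], [F → . e e], [F → F ; . F] }  — shift
  I11: { [F → F . ; F], [F → F ; F .] }  — shift, reduce

I11 contains reduce item [F → F ; F .] and shift item [F → F . ; F] — shift-reduce conflict.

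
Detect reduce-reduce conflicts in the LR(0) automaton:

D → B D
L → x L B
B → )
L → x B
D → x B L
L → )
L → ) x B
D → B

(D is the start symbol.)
Yes — I9: [B → ) .] vs [L → ) .]

Augment with D' → D and build the canonical LR(0) collection (I0 = CLOSURE({[D' → . D]}), then GOTO on every symbol after a dot until no new states appear). It has 16 states:
  I0: { [B → . )], [D → . B D], [D → . B], [D → . x B L], [D' → . D] }  — shift
  I1: { [B → ) .] }  — reduce
  I2: { [B → . )], [D → . B D], [D → . B], [D → . x B L], [D → B . D], [D → B .] }  — shift, reduce
  I3: { [D' → D .] }  — accept
  I4: { [B → . )], [D → x . B L] }  — shift
  I5: { [D → x B . L], [L → . ) x B], [L → . )], [L → . x B], [L → . x L B] }  — shift
  I6: { [L → ) . x B], [L → ) .] }  — shift, reduce
  I7: { [D → x B L .] }  — reduce
  I8: { [B → . )], [L → . ) x B], [L → . )], [L → . x B], [L → . x L B], [L → x . B], [L → x . L B] }  — shift
  I9: { [B → ) .], [L → ) . x B], [L → ) .] }  — shift, 2 reduces
  I10: { [L → x B .] }  — reduce
  I11: { [B → . )], [L → x L . B] }  — shift
  I12: { [L → x L B .] }  — reduce
  I13: { [B → . )], [L → ) x . B] }  — shift
  I14: { [L → ) x B .] }  — reduce
  I15: { [D → B D .] }  — reduce

I9 contains complete items [B → ) .], [L → ) .] — reduce-reduce conflict.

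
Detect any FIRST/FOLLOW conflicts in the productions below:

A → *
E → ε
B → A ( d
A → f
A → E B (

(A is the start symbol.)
A FIRST/FOLLOW conflict occurs when a non-terminal N has a nullable alternative N → β (β ⇒* ε) and another alternative N → α with FIRST(α) ∩ FOLLOW(N) ≠ ∅: on such a lookahead the parser cannot decide between expanding α and letting N vanish via β.

Nullable non-terminals: E.
E has a nullable alternative but only one production, so nothing to check.

A, B have no nullable alternative, so no FIRST/FOLLOW check is needed there.

No FIRST/FOLLOW conflicts found.

Answer: No FIRST/FOLLOW conflicts.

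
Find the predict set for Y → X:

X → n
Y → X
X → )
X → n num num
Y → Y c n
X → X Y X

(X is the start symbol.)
PREDICT(Y → X) = (FIRST(RHS) \ {ε}) ∪ (FOLLOW(Y) if ε ∈ FIRST(RHS), i.e. RHS ⇒* ε)
FIRST(X) = { ')', 'n' }
FIRST(X) = { ')', 'n' }
ε ∉ FIRST(X), so FOLLOW(Y) is not added.
PREDICT(Y → X) = { ')', 'n' }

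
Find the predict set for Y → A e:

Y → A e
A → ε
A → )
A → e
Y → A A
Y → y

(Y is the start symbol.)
{ ')', 'e' }

PREDICT(Y → A e) = (FIRST(RHS) \ {ε}) ∪ (FOLLOW(Y) if ε ∈ FIRST(RHS), i.e. RHS ⇒* ε)
FIRST(A) = { ')', 'e', ε }
FIRST(A e) = { ')', 'e' }
ε ∉ FIRST(A e), so FOLLOW(Y) is not added.
PREDICT(Y → A e) = { ')', 'e' }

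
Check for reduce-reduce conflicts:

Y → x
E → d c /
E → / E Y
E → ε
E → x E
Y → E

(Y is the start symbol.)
Augment with Y' → Y and build the canonical LR(0) collection (I0 = CLOSURE({[Y' → . Y]}), then GOTO on every symbol after a dot until no new states appear). It has 12 states:
  I0: { [E → . / E Y], [E → . d c /], [E → . x E], [E → .], [Y → . E], [Y → . x], [Y' → . Y] }  — shift, reduce
  I1: { [E → . / E Y], [E → . d c /], [E → . x E], [E → .], [E → / . E Y] }  — shift, reduce
  I2: { [Y → E .] }  — reduce
  I3: { [Y' → Y .] }  — accept
  I4: { [E → d . c /] }  — shift
  I5: { [E → . / E Y], [E → . d c /], [E → . x E], [E → .], [E → x . E], [Y → x .] }  — shift, 2 reduces
  I6: { [E → x E .] }  — reduce
  I7: { [E → . / E Y], [E → . d c /], [E → . x E], [E → .], [E → x . E] }  — shift, reduce
  I8: { [E → d c . /] }  — shift
  I9: { [E → d c / .] }  — reduce
  I10: { [E → . / E Y], [E → . d c /], [E → . x E], [E → .], [E → / E . Y], [Y → . E], [Y → . x] }  — shift, reduce
  I11: { [E → / E Y .] }  — reduce

I5 contains complete items [E → .], [Y → x .] — reduce-reduce conflict.

Answer: Yes — I5: [E → .] vs [Y → x .]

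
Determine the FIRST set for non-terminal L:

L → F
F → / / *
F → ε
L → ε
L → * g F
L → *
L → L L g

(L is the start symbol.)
{ '*', '/', 'g', ε }

To compute FIRST(L), examine every production with L on the left-hand side, reading each right-hand side left to right until a non-nullable symbol is reached.

FIRST sets of the other non-terminals involved (by the same procedure, iterated to a fixed point):
  FIRST(F) = { '/', ε }

From L → F:
  - F is a non-terminal: add FIRST(F) \ {ε} = { '/' }
    F is nullable and nothing follows, so the whole right-hand side can vanish: ε ∈ FIRST(L)
From L → ε:
  - ε-production, so ε ∈ FIRST(L)
From L → * g F:
  - '*' is a terminal: add '*' and stop
From L → *:
  - '*' is a terminal: add '*' and stop
From L → L L g:
  - L is the symbol being defined: contributes nothing new
    L is nullable, so continue to the next symbol
  - L is the symbol being defined: contributes nothing new
    L is nullable, so continue to the next symbol
  - g is a terminal: add 'g' and stop

Collecting: FIRST(L) = { '*', '/', 'g', ε }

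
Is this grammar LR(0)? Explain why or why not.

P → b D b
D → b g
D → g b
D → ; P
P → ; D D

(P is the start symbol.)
Yes, the grammar is LR(0)

A grammar is LR(0) if no state in the canonical LR(0) collection has:
  - both a shift item (dot before a terminal) and a complete item (shift-reduce conflict), or
  - two or more complete items (reduce-reduce conflict; the accept item [P' → P .] counts as a complete item here).

Augment with P' → P and build the canonical LR(0) collection (I0 = CLOSURE({[P' → . P]}), then GOTO on every symbol after a dot until no new states appear). It has 14 states:
  I0: { [P → . ; D D], [P → . b D b], [P' → . P] }  — shift
  I1: { [D → . ; P], [D → . b g], [D → . g b], [P → ; . D D] }  — shift
  I2: { [P' → P .] }  — accept
  I3: { [D → . ; P], [D → . b g], [D → . g b], [P → b . D b] }  — shift
  I4: { [D → ; . P], [P → . ; D D], [P → . b D b] }  — shift
  I5: { [P → b D . b] }  — shift
  I6: { [D → b . g] }  — shift
  I7: { [D → g . b] }  — shift
  I8: { [D → g b .] }  — reduce
  I9: { [D → b g .] }  — reduce
  I10: { [P → b D b .] }  — reduce
  I11: { [D → ; P .] }  — reduce
  I12: { [D → . ; P], [D → . b g], [D → . g b], [P → ; D . D] }  — shift
  I13: { [P → ; D D .] }  — reduce

Every state is either a pure shift/goto state or contains exactly one complete item and nothing to shift — no conflicts. The grammar is LR(0).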